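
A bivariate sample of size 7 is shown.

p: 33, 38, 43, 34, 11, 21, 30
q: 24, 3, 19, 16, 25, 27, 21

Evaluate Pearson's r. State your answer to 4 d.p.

-0.5926

n = 7, Σp = 210, Σq = 135, Σp² = 7000, Σq² = 2997, Σpq = 3739
nΣpq − ΣpΣq = 26173 − 28350 = -2177
nΣp² − (Σp)² = 49000 − 44100 = 4900; nΣq² − (Σq)² = 20979 − 18225 = 2754
r = -2177 / √(4900 × 2754) = -2177 / 3673.4997 ≈ -0.5926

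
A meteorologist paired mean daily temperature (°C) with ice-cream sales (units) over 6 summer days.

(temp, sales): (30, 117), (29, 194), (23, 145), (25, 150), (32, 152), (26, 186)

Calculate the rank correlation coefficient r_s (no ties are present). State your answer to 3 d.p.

0.143

Rank temp: 5, 4, 1, 2, 6, 3
Rank sales: 1, 6, 2, 3, 4, 5
d = rank(temp) − rank(sales): 4, -2, -1, -1, 2, -2; Σd² = 30
ρ = 1 − 6Σd² / [n(n²−1)] = 1 − 6×30 / (6×35) = 1 − 180/210 ≈ 0.143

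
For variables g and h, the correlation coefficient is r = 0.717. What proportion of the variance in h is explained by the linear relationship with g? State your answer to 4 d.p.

0.5141

r² = (0.717)² = 0.5141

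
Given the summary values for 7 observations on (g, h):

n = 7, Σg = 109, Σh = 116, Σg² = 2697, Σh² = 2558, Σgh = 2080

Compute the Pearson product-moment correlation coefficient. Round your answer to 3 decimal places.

0.343

r = (nΣgh − ΣgΣh) / √[(nΣg² − (Σg)²)(nΣh² − (Σh)²)]
Numerator: 7×2080 − 109×116 = 1916
Denominator: √[(18879 − 11881)(17906 − 13456)] = √[6998 × 4450] = 5580.4211
r = 1916 / 5580.4211 ≈ 0.343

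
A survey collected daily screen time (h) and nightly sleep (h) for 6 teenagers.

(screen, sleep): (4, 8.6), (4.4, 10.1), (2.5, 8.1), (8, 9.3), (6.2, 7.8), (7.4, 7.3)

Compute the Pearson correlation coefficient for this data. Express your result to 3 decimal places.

n = 6, Σx = 32.5, Σy = 51.2, Σx² = 198.81, Σy² = 442.2, Σxy = 275.87
nΣxy − ΣxΣy = 1655.22 − 1664 = -8.78
nΣx² − (Σx)² = 1192.86 − 1056.25 = 136.61; nΣy² − (Σy)² = 2653.2 − 2621.44 = 31.76
r = -8.78 / √(136.61 × 31.76) = -8.78 / 65.8691 ≈ -0.133

-0.133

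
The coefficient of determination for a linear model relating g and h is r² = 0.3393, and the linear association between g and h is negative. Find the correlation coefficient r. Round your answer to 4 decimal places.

-0.5825

|r| = √0.3393 = 0.5825
The association is negative, so r = −0.5825.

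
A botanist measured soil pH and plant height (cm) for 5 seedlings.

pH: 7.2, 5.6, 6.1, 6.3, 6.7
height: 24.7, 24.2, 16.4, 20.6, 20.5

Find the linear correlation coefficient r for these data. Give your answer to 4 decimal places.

0.2087

n = 5, Σx = 31.9, Σy = 106.4, Σx² = 204.99, Σy² = 2309.3, Σxy = 680.53
nΣxy − ΣxΣy = 3402.65 − 3394.16 = 8.49
nΣx² − (Σx)² = 1024.95 − 1017.61 = 7.34; nΣy² − (Σy)² = 11546.5 − 11320.96 = 225.54
r = 8.49 / √(7.34 × 225.54) = 8.49 / 40.6874 ≈ 0.2087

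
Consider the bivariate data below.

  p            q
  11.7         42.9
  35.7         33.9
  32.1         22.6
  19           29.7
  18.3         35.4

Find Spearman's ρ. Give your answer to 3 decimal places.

-0.700

Rank p: 1, 5, 4, 3, 2
Rank q: 5, 3, 1, 2, 4
d = rank(p) − rank(q): -4, 2, 3, 1, -2; Σd² = 34
ρ = 1 − 6Σd² / [n(n²−1)] = 1 − 6×34 / (5×24) = 1 − 204/120 ≈ -0.700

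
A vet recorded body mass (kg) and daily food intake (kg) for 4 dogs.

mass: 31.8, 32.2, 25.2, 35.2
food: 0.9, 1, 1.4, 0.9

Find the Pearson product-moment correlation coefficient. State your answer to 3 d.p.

n = 4, Σx = 124.4, Σy = 4.2, Σx² = 3922.16, Σy² = 4.58, Σxy = 127.78
nΣxy − ΣxΣy = 511.12 − 522.48 = -11.36
nΣx² − (Σx)² = 15688.64 − 15475.36 = 213.28; nΣy² − (Σy)² = 18.32 − 17.64 = 0.68
r = -11.36 / √(213.28 × 0.68) = -11.36 / 12.0429 ≈ -0.943

-0.943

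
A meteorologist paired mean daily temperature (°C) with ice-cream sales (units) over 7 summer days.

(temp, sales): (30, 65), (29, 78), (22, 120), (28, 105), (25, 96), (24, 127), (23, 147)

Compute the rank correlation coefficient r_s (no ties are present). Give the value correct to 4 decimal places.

Rank temp: 7, 6, 1, 5, 4, 3, 2
Rank sales: 1, 2, 5, 4, 3, 6, 7
d = rank(temp) − rank(sales): 6, 4, -4, 1, 1, -3, -5; Σd² = 104
ρ = 1 − 6Σd² / [n(n²−1)] = 1 − 6×104 / (7×48) = 1 − 624/336 ≈ -0.8571

-0.8571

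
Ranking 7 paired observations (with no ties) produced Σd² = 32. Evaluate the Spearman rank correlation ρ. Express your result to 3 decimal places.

ρ = 1 − 6Σd² / [n(n²−1)] = 1 − 6×32 / (7×48)
  = 1 − 192/336 = 1 − 0.5714 ≈ 0.429

0.429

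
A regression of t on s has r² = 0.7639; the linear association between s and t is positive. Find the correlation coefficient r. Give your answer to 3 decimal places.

0.874

|r| = √0.7639 = 0.874
The association is positive, so r = 0.874.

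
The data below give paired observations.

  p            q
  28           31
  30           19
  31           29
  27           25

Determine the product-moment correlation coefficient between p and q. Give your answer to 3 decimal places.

n = 4, Σp = 116, Σq = 104, Σp² = 3374, Σq² = 2788, Σpq = 3012
nΣpq − ΣpΣq = 12048 − 12064 = -16
nΣp² − (Σp)² = 13496 − 13456 = 40; nΣq² − (Σq)² = 11152 − 10816 = 336
r = -16 / √(40 × 336) = -16 / 115.9310 ≈ -0.138

-0.138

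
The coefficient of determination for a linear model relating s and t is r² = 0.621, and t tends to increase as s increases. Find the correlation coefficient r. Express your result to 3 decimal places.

|r| = √0.621 = 0.788
The association is positive, so r = 0.788.

0.788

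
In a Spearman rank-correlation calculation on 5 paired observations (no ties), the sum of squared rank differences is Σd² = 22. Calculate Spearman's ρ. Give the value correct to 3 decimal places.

ρ = 1 − 6Σd² / [n(n²−1)] = 1 − 6×22 / (5×24)
  = 1 − 132/120 = 1 − 1.1000 ≈ -0.100

-0.100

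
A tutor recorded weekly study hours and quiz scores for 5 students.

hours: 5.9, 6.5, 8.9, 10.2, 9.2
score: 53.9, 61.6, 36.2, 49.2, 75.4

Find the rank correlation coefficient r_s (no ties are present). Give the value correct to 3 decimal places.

Rank hours: 1, 2, 3, 5, 4
Rank score: 3, 4, 1, 2, 5
d = rank(hours) − rank(score): -2, -2, 2, 3, -1; Σd² = 22
ρ = 1 − 6Σd² / [n(n²−1)] = 1 − 6×22 / (5×24) = 1 − 132/120 ≈ -0.100

-0.100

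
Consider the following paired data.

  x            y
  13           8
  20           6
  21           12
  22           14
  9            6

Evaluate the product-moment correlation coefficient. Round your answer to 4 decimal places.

0.6759

n = 5, Σx = 85, Σy = 46, Σx² = 1575, Σy² = 476, Σxy = 838
nΣxy − ΣxΣy = 4190 − 3910 = 280
nΣx² − (Σx)² = 7875 − 7225 = 650; nΣy² − (Σy)² = 2380 − 2116 = 264
r = 280 / √(650 × 264) = 280 / 414.2463 ≈ 0.6759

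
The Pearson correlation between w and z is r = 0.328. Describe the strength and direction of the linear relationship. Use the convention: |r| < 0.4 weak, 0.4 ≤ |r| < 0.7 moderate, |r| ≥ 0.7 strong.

weak positive

r = 0.328 > 0 so the relationship is positive.
|r| = 0.328, which falls in the weak range.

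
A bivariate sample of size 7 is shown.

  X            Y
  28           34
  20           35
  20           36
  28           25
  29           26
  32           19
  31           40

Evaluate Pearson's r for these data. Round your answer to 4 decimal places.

-0.4550

n = 7, ΣX = 188, ΣY = 215, ΣX² = 5194, ΣY² = 6939, ΣXY = 5674
nΣXY − ΣXΣY = 39718 − 40420 = -702
nΣX² − (ΣX)² = 36358 − 35344 = 1014; nΣY² − (ΣY)² = 48573 − 46225 = 2348
r = -702 / √(1014 × 2348) = -702 / 1543.0075 ≈ -0.4550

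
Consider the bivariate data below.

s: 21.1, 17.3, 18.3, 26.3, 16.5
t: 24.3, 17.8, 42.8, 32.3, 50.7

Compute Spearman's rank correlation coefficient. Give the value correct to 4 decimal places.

Rank s: 4, 2, 3, 5, 1
Rank t: 2, 1, 4, 3, 5
d = rank(s) − rank(t): 2, 1, -1, 2, -4; Σd² = 26
ρ = 1 − 6Σd² / [n(n²−1)] = 1 − 6×26 / (5×24) = 1 − 156/120 ≈ -0.3000

-0.3000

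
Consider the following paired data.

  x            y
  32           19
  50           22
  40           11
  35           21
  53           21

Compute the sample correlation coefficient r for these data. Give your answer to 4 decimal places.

n = 5, Σx = 210, Σy = 94, Σx² = 9158, Σy² = 1848, Σxy = 3996
nΣxy − ΣxΣy = 19980 − 19740 = 240
nΣx² − (Σx)² = 45790 − 44100 = 1690; nΣy² − (Σy)² = 9240 − 8836 = 404
r = 240 / √(1690 × 404) = 240 / 826.2929 ≈ 0.2905

0.2905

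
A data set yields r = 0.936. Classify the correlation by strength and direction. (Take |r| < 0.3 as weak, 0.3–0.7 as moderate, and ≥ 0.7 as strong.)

strong positive

r = 0.936 > 0 so the relationship is positive.
|r| = 0.936, which falls in the strong range.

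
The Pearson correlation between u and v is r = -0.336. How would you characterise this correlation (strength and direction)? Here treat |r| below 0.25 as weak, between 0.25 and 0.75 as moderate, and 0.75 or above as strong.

moderate negative

r = -0.336 < 0 so the relationship is negative.
|r| = 0.336, which falls in the moderate range.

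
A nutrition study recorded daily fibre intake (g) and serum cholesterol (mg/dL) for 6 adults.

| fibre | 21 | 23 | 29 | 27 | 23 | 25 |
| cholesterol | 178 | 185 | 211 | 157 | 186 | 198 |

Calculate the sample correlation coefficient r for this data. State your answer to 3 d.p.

n = 6, Σx = 148, Σy = 1115, Σx² = 3694, Σy² = 208879, Σxy = 27579
nΣxy − ΣxΣy = 165474 − 165020 = 454
nΣx² − (Σx)² = 22164 − 21904 = 260; nΣy² − (Σy)² = 1253274 − 1243225 = 10049
r = 454 / √(260 × 10049) = 454 / 1616.3972 ≈ 0.281

0.281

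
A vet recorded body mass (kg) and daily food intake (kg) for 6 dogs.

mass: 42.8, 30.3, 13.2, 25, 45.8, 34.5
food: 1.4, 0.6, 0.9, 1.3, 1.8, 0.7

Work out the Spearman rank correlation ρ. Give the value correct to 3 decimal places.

Rank mass: 5, 3, 1, 2, 6, 4
Rank food: 5, 1, 3, 4, 6, 2
d = rank(mass) − rank(food): 0, 2, -2, -2, 0, 2; Σd² = 16
ρ = 1 − 6Σd² / [n(n²−1)] = 1 − 6×16 / (6×35) = 1 − 96/210 ≈ 0.543

0.543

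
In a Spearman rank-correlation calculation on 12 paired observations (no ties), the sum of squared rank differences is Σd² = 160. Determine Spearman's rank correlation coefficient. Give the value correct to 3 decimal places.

ρ = 1 − 6Σd² / [n(n²−1)] = 1 − 6×160 / (12×143)
  = 1 − 960/1716 = 1 − 0.5594 ≈ 0.441

0.441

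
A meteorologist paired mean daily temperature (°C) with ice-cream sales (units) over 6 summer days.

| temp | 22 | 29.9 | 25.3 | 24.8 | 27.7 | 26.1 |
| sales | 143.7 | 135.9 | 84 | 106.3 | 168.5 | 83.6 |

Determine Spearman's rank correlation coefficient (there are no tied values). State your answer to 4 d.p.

Rank temp: 1, 6, 3, 2, 5, 4
Rank sales: 5, 4, 2, 3, 6, 1
d = rank(temp) − rank(sales): -4, 2, 1, -1, -1, 3; Σd² = 32
ρ = 1 − 6Σd² / [n(n²−1)] = 1 − 6×32 / (6×35) = 1 − 192/210 ≈ 0.0857

0.0857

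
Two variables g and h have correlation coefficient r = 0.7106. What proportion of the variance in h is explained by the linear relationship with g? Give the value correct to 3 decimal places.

0.505

r² = (0.7106)² = 0.505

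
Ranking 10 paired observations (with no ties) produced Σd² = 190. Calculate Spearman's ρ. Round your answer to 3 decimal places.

-0.152

ρ = 1 − 6Σd² / [n(n²−1)] = 1 − 6×190 / (10×99)
  = 1 − 1140/990 = 1 − 1.1515 ≈ -0.152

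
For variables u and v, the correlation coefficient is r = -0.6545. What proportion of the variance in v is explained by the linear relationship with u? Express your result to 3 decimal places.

r² = (-0.6545)² = 0.428

0.428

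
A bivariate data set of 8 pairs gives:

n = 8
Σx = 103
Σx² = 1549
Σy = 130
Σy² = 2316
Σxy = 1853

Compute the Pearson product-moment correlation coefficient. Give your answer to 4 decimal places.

r = (nΣxy − ΣxΣy) / √[(nΣx² − (Σx)²)(nΣy² − (Σy)²)]
Numerator: 8×1853 − 103×130 = 1434
Denominator: √[(12392 − 10609)(18528 − 16900)] = √[1783 × 1628] = 1703.7382
r = 1434 / 1703.7382 ≈ 0.8417

0.8417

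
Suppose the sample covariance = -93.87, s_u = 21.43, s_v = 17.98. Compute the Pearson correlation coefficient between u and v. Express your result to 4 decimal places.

-0.2436

r = Cov(u,v) / (s_u · s_v) = -93.87 / (21.43 × 17.98)
  = -93.87 / 385.3114 ≈ -0.2436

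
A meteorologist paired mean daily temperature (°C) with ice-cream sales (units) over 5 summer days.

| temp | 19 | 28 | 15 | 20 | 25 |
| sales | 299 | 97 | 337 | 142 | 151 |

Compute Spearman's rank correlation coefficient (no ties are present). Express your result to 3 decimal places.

-0.900

Rank temp: 2, 5, 1, 3, 4
Rank sales: 4, 1, 5, 2, 3
d = rank(temp) − rank(sales): -2, 4, -4, 1, 1; Σd² = 38
ρ = 1 − 6Σd² / [n(n²−1)] = 1 − 6×38 / (5×24) = 1 − 228/120 ≈ -0.900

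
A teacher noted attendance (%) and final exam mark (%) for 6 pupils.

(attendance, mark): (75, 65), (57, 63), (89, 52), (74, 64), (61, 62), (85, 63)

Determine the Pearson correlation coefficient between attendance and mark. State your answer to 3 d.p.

-0.512

n = 6, Σx = 441, Σy = 369, Σx² = 33217, Σy² = 22807, Σxy = 26967
nΣxy − ΣxΣy = 161802 − 162729 = -927
nΣx² − (Σx)² = 199302 − 194481 = 4821; nΣy² − (Σy)² = 136842 − 136161 = 681
r = -927 / √(4821 × 681) = -927 / 1811.9329 ≈ -0.512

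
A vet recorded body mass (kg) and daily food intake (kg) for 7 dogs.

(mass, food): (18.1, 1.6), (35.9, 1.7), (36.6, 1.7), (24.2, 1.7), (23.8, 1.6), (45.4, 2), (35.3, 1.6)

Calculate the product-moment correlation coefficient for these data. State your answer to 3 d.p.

n = 7, Σx = 219.3, Σy = 11.9, Σx² = 7415.31, Σy² = 20.35, Σxy = 378.71
nΣxy − ΣxΣy = 2650.97 − 2609.67 = 41.3
nΣx² − (Σx)² = 51907.17 − 48092.49 = 3814.68; nΣy² − (Σy)² = 142.45 − 141.61 = 0.84
r = 41.3 / √(3814.68 × 0.84) = 41.3 / 56.6068 ≈ 0.730

0.730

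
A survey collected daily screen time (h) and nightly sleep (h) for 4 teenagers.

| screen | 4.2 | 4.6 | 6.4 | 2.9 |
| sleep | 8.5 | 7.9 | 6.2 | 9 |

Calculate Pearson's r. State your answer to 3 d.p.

n = 4, Σx = 18.1, Σy = 31.6, Σx² = 88.17, Σy² = 254.1, Σxy = 137.82
nΣxy − ΣxΣy = 551.28 − 571.96 = -20.68
nΣx² − (Σx)² = 352.68 − 327.61 = 25.07; nΣy² − (Σy)² = 1016.4 − 998.56 = 17.84
r = -20.68 / √(25.07 × 17.84) = -20.68 / 21.1483 ≈ -0.978

-0.978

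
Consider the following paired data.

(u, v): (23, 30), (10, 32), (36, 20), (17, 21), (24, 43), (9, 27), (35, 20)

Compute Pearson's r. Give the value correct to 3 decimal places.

-0.337

n = 7, Σu = 154, Σv = 193, Σu² = 4096, Σv² = 5743, Σuv = 4062
nΣuv − ΣuΣv = 28434 − 29722 = -1288
nΣu² − (Σu)² = 28672 − 23716 = 4956; nΣv² − (Σv)² = 40201 − 37249 = 2952
r = -1288 / √(4956 × 2952) = -1288 / 3824.9329 ≈ -0.337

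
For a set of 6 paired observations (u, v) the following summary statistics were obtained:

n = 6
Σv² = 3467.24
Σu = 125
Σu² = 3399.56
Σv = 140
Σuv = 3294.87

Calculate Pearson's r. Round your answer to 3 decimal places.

r = (nΣuv − ΣuΣv) / √[(nΣu² − (Σu)²)(nΣv² − (Σv)²)]
Numerator: 6×3294.87 − 125×140 = 2269.22
Denominator: √[(20397.36 − 15625)(20803.44 − 19600)] = √[4772.36 × 1203.44] = 2396.5077
r = 2269.22 / 2396.5077 ≈ 0.947

0.947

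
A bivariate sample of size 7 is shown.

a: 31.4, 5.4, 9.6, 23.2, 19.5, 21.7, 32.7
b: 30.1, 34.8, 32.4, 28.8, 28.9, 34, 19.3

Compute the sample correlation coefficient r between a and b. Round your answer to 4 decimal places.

-0.7099

n = 7, Σa = 143.5, Σb = 208.3, Σa² = 3565.95, Σb² = 6359.95, Σab = 4044.72
nΣab − ΣaΣb = 28313.04 − 29891.05 = -1578.01
nΣa² − (Σa)² = 24961.65 − 20592.25 = 4369.4; nΣb² − (Σb)² = 44519.65 − 43388.89 = 1130.76
r = -1578.01 / √(4369.4 × 1130.76) = -1578.01 / 2222.7782 ≈ -0.7099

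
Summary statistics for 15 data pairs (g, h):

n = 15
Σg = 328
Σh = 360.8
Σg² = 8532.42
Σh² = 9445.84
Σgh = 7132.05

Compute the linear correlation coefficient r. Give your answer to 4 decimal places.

-0.7414

r = (nΣgh − ΣgΣh) / √[(nΣg² − (Σg)²)(nΣh² − (Σh)²)]
Numerator: 15×7132.05 − 328×360.8 = -11361.65
Denominator: √[(127986.3 − 107584)(141687.6 − 130176.64)] = √[20402.3 × 11510.96] = 15324.8184
r = -11361.65 / 15324.8184 ≈ -0.7414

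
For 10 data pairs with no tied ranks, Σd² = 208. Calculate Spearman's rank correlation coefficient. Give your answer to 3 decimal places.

-0.261

ρ = 1 − 6Σd² / [n(n²−1)] = 1 − 6×208 / (10×99)
  = 1 − 1248/990 = 1 − 1.2606 ≈ -0.261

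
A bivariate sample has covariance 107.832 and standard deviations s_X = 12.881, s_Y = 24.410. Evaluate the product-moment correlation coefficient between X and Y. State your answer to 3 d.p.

0.343

r = Cov(X,Y) / (s_X · s_Y) = 107.832 / (12.881 × 24.410)
  = 107.832 / 314.4252 ≈ 0.343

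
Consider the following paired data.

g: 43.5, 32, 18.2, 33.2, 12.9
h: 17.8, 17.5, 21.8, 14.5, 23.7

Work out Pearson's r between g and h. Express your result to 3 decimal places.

n = 5, Σg = 139.8, Σh = 95.3, Σg² = 4516.14, Σh² = 1870.27, Σgh = 2518.19
nΣgh − ΣgΣh = 12590.95 − 13322.94 = -731.99
nΣg² − (Σg)² = 22580.7 − 19544.04 = 3036.66; nΣh² − (Σh)² = 9351.35 − 9082.09 = 269.26
r = -731.99 / √(3036.66 × 269.26) = -731.99 / 904.2406 ≈ -0.810

-0.810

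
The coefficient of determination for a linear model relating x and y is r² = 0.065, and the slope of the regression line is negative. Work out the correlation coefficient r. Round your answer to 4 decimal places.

|r| = √0.065 = 0.2550
The association is negative, so r = −0.2550.

-0.2550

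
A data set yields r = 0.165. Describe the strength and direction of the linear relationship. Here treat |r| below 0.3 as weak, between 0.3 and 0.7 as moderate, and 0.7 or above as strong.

weak positive

r = 0.165 > 0 so the relationship is positive.
|r| = 0.165, which falls in the weak range.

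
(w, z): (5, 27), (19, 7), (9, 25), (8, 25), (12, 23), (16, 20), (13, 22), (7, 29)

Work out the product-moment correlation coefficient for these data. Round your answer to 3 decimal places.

n = 8, Σw = 89, Σz = 178, Σw² = 1149, Σz² = 4282, Σwz = 1778
nΣwz − ΣwΣz = 14224 − 15842 = -1618
nΣw² − (Σw)² = 9192 − 7921 = 1271; nΣz² − (Σz)² = 34256 − 31684 = 2572
r = -1618 / √(1271 × 2572) = -1618 / 1808.0409 ≈ -0.895

-0.895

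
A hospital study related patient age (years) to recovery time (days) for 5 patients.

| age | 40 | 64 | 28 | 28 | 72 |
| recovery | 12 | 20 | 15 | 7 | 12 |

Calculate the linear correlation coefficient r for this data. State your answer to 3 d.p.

n = 5, Σx = 232, Σy = 66, Σx² = 12448, Σy² = 962, Σxy = 3240
nΣxy − ΣxΣy = 16200 − 15312 = 888
nΣx² − (Σx)² = 62240 − 53824 = 8416; nΣy² − (Σy)² = 4810 − 4356 = 454
r = 888 / √(8416 × 454) = 888 / 1954.7030 ≈ 0.454

0.454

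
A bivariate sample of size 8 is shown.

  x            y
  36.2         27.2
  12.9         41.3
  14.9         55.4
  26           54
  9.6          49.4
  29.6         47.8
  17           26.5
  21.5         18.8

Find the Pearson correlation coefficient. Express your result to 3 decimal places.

n = 8, Σx = 167.7, Σy = 320.4, Σx² = 4094.43, Σy² = 14211.58, Σxy = 6490.69
nΣxy − ΣxΣy = 51925.52 − 53731.08 = -1805.56
nΣx² − (Σx)² = 32755.44 − 28123.29 = 4632.15; nΣy² − (Σy)² = 113692.64 − 102656.16 = 11036.48
r = -1805.56 / √(4632.15 × 11036.48) = -1805.56 / 7150.0091 ≈ -0.253

-0.253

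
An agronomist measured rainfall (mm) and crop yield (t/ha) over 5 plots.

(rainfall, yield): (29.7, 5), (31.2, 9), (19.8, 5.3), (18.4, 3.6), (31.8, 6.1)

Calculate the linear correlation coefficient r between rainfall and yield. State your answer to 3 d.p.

n = 5, Σx = 130.9, Σy = 29, Σx² = 3597.37, Σy² = 184.26, Σxy = 794.46
nΣxy − ΣxΣy = 3972.3 − 3796.1 = 176.2
nΣx² − (Σx)² = 17986.85 − 17134.81 = 852.04; nΣy² − (Σy)² = 921.3 − 841 = 80.3
r = 176.2 / √(852.04 × 80.3) = 176.2 / 261.5699 ≈ 0.674

0.674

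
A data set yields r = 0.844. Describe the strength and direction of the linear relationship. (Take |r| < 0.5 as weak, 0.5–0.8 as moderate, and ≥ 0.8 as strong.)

r = 0.844 > 0 so the relationship is positive.
|r| = 0.844, which falls in the strong range.

strong positive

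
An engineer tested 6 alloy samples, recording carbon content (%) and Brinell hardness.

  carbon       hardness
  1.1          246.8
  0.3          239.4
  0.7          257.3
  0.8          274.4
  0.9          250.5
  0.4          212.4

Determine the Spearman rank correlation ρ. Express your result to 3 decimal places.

Rank carbon: 6, 1, 3, 4, 5, 2
Rank hardness: 3, 2, 5, 6, 4, 1
d = rank(carbon) − rank(hardness): 3, -1, -2, -2, 1, 1; Σd² = 20
ρ = 1 − 6Σd² / [n(n²−1)] = 1 − 6×20 / (6×35) = 1 − 120/210 ≈ 0.429

0.429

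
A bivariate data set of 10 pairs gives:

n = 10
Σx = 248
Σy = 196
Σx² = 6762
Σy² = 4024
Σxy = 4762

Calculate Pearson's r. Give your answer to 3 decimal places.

-0.296

r = (nΣxy − ΣxΣy) / √[(nΣx² − (Σx)²)(nΣy² − (Σy)²)]
Numerator: 10×4762 − 248×196 = -988
Denominator: √[(67620 − 61504)(40240 − 38416)] = √[6116 × 1824] = 3339.9976
r = -988 / 3339.9976 ≈ -0.296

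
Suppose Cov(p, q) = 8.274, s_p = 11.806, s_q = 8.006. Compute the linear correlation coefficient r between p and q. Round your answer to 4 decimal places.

0.0875

r = Cov(p,q) / (s_p · s_q) = 8.274 / (11.806 × 8.006)
  = 8.274 / 94.5188 ≈ 0.0875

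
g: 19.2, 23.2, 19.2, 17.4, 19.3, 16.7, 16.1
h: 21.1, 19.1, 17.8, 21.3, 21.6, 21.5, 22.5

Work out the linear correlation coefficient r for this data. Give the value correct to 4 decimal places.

-0.6425

n = 7, Σg = 131.1, Σh = 144.9, Σg² = 2488.87, Σh² = 3015.61, Σgh = 2698.8
nΣgh − ΣgΣh = 18891.6 − 18996.39 = -104.79
nΣg² − (Σg)² = 17422.09 − 17187.21 = 234.88; nΣh² − (Σh)² = 21109.27 − 20996.01 = 113.26
r = -104.79 / √(234.88 × 113.26) = -104.79 / 163.1028 ≈ -0.6425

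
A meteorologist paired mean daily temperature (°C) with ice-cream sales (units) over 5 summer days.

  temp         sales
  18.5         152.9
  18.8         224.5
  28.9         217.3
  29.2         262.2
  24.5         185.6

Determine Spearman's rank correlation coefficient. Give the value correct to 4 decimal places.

0.7000

Rank temp: 1, 2, 4, 5, 3
Rank sales: 1, 4, 3, 5, 2
d = rank(temp) − rank(sales): 0, -2, 1, 0, 1; Σd² = 6
ρ = 1 − 6Σd² / [n(n²−1)] = 1 − 6×6 / (5×24) = 1 − 36/120 ≈ 0.7000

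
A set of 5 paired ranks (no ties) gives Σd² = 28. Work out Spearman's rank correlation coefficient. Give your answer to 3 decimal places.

ρ = 1 − 6Σd² / [n(n²−1)] = 1 − 6×28 / (5×24)
  = 1 − 168/120 = 1 − 1.4000 ≈ -0.400

-0.400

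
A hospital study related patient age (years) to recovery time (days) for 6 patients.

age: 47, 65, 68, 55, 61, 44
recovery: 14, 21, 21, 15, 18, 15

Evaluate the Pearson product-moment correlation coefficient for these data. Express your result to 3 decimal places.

n = 6, Σx = 340, Σy = 104, Σx² = 19740, Σy² = 1852, Σxy = 6034
nΣxy − ΣxΣy = 36204 − 35360 = 844
nΣx² − (Σx)² = 118440 − 115600 = 2840; nΣy² − (Σy)² = 11112 − 10816 = 296
r = 844 / √(2840 × 296) = 844 / 916.8642 ≈ 0.921

0.921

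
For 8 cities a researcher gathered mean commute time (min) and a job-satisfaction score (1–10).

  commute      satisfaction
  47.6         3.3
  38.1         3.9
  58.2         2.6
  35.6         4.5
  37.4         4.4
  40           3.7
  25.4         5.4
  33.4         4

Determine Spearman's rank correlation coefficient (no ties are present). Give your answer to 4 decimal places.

Rank commute: 7, 5, 8, 3, 4, 6, 1, 2
Rank satisfaction: 2, 4, 1, 7, 6, 3, 8, 5
d = rank(commute) − rank(satisfaction): 5, 1, 7, -4, -2, 3, -7, -3; Σd² = 162
ρ = 1 − 6Σd² / [n(n²−1)] = 1 − 6×162 / (8×63) = 1 − 972/504 ≈ -0.9286

-0.9286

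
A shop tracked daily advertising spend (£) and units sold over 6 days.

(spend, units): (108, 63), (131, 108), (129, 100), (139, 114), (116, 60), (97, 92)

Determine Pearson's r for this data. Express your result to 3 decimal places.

n = 6, Σx = 720, Σy = 537, Σx² = 87652, Σy² = 50693, Σxy = 65582
nΣxy − ΣxΣy = 393492 − 386640 = 6852
nΣx² − (Σx)² = 525912 − 518400 = 7512; nΣy² − (Σy)² = 304158 − 288369 = 15789
r = 6852 / √(7512 × 15789) = 6852 / 10890.6826 ≈ 0.629

0.629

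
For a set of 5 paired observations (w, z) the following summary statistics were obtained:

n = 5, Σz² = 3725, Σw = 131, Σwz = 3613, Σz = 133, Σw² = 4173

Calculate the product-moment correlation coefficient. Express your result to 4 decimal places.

0.3448

r = (nΣwz − ΣwΣz) / √[(nΣw² − (Σw)²)(nΣz² − (Σz)²)]
Numerator: 5×3613 − 131×133 = 642
Denominator: √[(20865 − 17161)(18625 − 17689)] = √[3704 × 936] = 1861.9731
r = 642 / 1861.9731 ≈ 0.3448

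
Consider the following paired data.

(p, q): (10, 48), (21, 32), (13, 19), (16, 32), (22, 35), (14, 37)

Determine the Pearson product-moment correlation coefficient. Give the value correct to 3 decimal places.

-0.223

n = 6, Σp = 96, Σq = 203, Σp² = 1646, Σq² = 7307, Σpq = 3199
nΣpq − ΣpΣq = 19194 − 19488 = -294
nΣp² − (Σp)² = 9876 − 9216 = 660; nΣq² − (Σq)² = 43842 − 41209 = 2633
r = -294 / √(660 × 2633) = -294 / 1318.2488 ≈ -0.223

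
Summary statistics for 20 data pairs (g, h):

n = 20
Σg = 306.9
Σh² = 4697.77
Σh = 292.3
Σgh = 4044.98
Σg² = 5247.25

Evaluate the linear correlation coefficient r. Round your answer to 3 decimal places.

r = (nΣgh − ΣgΣh) / √[(nΣg² − (Σg)²)(nΣh² − (Σh)²)]
Numerator: 20×4044.98 − 306.9×292.3 = -8807.27
Denominator: √[(104945 − 94187.61)(93955.4 − 85439.29)] = √[10757.39 × 8516.11] = 9571.3696
r = -8807.27 / 9571.3696 ≈ -0.920

-0.920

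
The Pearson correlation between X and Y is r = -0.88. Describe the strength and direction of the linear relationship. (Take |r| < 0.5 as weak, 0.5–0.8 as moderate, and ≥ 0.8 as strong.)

strong negative

r = -0.88 < 0 so the relationship is negative.
|r| = 0.88, which falls in the strong range.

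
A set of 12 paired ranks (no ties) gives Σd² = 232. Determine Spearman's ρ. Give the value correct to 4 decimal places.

0.1888

ρ = 1 − 6Σd² / [n(n²−1)] = 1 − 6×232 / (12×143)
  = 1 − 1392/1716 = 1 − 0.81119 ≈ 0.1888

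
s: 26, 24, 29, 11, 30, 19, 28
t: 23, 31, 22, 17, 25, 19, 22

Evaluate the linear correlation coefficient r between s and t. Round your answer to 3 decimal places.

0.551

n = 7, Σs = 167, Σt = 159, Σs² = 4259, Σt² = 3733, Σst = 3894
nΣst − ΣsΣt = 27258 − 26553 = 705
nΣs² − (Σs)² = 29813 − 27889 = 1924; nΣt² − (Σt)² = 26131 − 25281 = 850
r = 705 / √(1924 × 850) = 705 / 1278.8276 ≈ 0.551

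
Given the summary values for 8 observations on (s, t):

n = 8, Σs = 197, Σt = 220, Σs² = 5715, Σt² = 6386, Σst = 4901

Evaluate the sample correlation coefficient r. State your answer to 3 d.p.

r = (nΣst − ΣsΣt) / √[(nΣs² − (Σs)²)(nΣt² − (Σt)²)]
Numerator: 8×4901 − 197×220 = -4132
Denominator: √[(45720 − 38809)(51088 − 48400)] = √[6911 × 2688] = 4310.0775
r = -4132 / 4310.0775 ≈ -0.959

-0.959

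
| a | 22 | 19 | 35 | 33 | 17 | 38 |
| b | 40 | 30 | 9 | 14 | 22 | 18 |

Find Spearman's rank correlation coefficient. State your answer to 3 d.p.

Rank a: 3, 2, 5, 4, 1, 6
Rank b: 6, 5, 1, 2, 4, 3
d = rank(a) − rank(b): -3, -3, 4, 2, -3, 3; Σd² = 56
ρ = 1 − 6Σd² / [n(n²−1)] = 1 − 6×56 / (6×35) = 1 − 336/210 ≈ -0.600

-0.600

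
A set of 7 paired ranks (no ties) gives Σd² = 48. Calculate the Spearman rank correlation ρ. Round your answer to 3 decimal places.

ρ = 1 − 6Σd² / [n(n²−1)] = 1 − 6×48 / (7×48)
  = 1 − 288/336 = 1 − 0.8571 ≈ 0.143

0.143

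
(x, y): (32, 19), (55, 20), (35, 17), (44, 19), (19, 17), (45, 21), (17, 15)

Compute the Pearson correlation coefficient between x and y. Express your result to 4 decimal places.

n = 7, Σx = 247, Σy = 128, Σx² = 9885, Σy² = 2366, Σxy = 4662
nΣxy − ΣxΣy = 32634 − 31616 = 1018
nΣx² − (Σx)² = 69195 − 61009 = 8186; nΣy² − (Σy)² = 16562 − 16384 = 178
r = 1018 / √(8186 × 178) = 1018 / 1207.1073 ≈ 0.8433

0.8433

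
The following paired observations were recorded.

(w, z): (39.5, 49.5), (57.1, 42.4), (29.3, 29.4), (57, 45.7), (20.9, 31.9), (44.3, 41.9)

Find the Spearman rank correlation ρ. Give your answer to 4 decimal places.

Rank w: 3, 6, 2, 5, 1, 4
Rank z: 6, 4, 1, 5, 2, 3
d = rank(w) − rank(z): -3, 2, 1, 0, -1, 1; Σd² = 16
ρ = 1 − 6Σd² / [n(n²−1)] = 1 − 6×16 / (6×35) = 1 − 96/210 ≈ 0.5429

0.5429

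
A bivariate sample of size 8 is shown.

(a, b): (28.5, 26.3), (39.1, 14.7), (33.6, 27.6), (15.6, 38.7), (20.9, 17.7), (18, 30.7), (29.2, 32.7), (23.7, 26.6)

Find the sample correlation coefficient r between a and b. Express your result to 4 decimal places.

-0.5581

n = 8, Σa = 208.6, Σb = 215, Σa² = 5888.52, Σb² = 6199.86, Σab = 5363.19
nΣab − ΣaΣb = 42905.52 − 44849 = -1943.48
nΣa² − (Σa)² = 47108.16 − 43513.96 = 3594.2; nΣb² − (Σb)² = 49598.88 − 46225 = 3373.88
r = -1943.48 / √(3594.2 × 3373.88) = -1943.48 / 3482.2980 ≈ -0.5581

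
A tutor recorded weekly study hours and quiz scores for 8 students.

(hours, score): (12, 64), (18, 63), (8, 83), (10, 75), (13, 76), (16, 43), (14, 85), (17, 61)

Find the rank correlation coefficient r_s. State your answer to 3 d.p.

Rank hours: 3, 8, 1, 2, 4, 6, 5, 7
Rank score: 4, 3, 7, 5, 6, 1, 8, 2
d = rank(hours) − rank(score): -1, 5, -6, -3, -2, 5, -3, 5; Σd² = 134
ρ = 1 − 6Σd² / [n(n²−1)] = 1 − 6×134 / (8×63) = 1 − 804/504 ≈ -0.595

-0.595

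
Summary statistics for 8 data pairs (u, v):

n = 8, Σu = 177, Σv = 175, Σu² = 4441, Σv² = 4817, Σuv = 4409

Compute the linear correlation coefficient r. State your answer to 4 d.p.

0.7455

r = (nΣuv − ΣuΣv) / √[(nΣu² − (Σu)²)(nΣv² − (Σv)²)]
Numerator: 8×4409 − 177×175 = 4297
Denominator: √[(35528 − 31329)(38536 − 30625)] = √[4199 × 7911] = 5763.5309
r = 4297 / 5763.5309 ≈ 0.7455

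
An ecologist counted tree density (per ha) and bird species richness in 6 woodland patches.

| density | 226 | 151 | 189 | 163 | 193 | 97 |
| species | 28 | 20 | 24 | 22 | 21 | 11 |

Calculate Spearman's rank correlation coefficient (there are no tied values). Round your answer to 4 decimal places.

0.8286

Rank density: 6, 2, 4, 3, 5, 1
Rank species: 6, 2, 5, 4, 3, 1
d = rank(density) − rank(species): 0, 0, -1, -1, 2, 0; Σd² = 6
ρ = 1 − 6Σd² / [n(n²−1)] = 1 − 6×6 / (6×35) = 1 − 36/210 ≈ 0.8286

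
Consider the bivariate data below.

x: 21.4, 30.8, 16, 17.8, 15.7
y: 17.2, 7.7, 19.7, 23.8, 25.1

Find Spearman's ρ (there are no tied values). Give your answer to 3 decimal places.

Rank x: 4, 5, 2, 3, 1
Rank y: 2, 1, 3, 4, 5
d = rank(x) − rank(y): 2, 4, -1, -1, -4; Σd² = 38
ρ = 1 − 6Σd² / [n(n²−1)] = 1 − 6×38 / (5×24) = 1 − 228/120 ≈ -0.900

-0.900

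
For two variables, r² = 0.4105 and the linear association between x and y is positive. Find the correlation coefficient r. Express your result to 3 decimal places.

|r| = √0.4105 = 0.641
The association is positive, so r = 0.641.

0.641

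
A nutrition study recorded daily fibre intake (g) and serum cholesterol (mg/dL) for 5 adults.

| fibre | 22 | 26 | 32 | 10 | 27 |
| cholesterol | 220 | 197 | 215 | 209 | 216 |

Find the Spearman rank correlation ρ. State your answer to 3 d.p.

Rank fibre: 2, 3, 5, 1, 4
Rank cholesterol: 5, 1, 3, 2, 4
d = rank(fibre) − rank(cholesterol): -3, 2, 2, -1, 0; Σd² = 18
ρ = 1 − 6Σd² / [n(n²−1)] = 1 − 6×18 / (5×24) = 1 − 108/120 ≈ 0.100

0.100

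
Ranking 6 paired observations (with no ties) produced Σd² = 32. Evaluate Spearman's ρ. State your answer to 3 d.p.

ρ = 1 − 6Σd² / [n(n²−1)] = 1 − 6×32 / (6×35)
  = 1 − 192/210 = 1 − 0.9143 ≈ 0.086

0.086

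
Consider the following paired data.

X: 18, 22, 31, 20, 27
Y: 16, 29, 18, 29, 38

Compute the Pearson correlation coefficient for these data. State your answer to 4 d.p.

n = 5, ΣX = 118, ΣY = 130, ΣX² = 2898, ΣY² = 3706, ΣXY = 3090
nΣXY − ΣXΣY = 15450 − 15340 = 110
nΣX² − (ΣX)² = 14490 − 13924 = 566; nΣY² − (ΣY)² = 18530 − 16900 = 1630
r = 110 / √(566 × 1630) = 110 / 960.5103 ≈ 0.1145

0.1145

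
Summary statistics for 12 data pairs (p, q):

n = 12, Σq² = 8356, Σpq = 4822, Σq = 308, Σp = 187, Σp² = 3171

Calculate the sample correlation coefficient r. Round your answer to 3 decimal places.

0.066

r = (nΣpq − ΣpΣq) / √[(nΣp² − (Σp)²)(nΣq² − (Σq)²)]
Numerator: 12×4822 − 187×308 = 268
Denominator: √[(38052 − 34969)(100272 − 94864)] = √[3083 × 5408] = 4083.2418
r = 268 / 4083.2418 ≈ 0.066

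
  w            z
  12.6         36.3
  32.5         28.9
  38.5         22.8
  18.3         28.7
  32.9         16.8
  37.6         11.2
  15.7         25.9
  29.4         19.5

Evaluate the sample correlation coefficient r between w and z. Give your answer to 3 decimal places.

-0.736

n = 8, Σw = 217.5, Σz = 190.1, Σw² = 6639.17, Σz² = 4955.17, Σwz = 4753.41
nΣwz − ΣwΣz = 38027.28 − 41346.75 = -3319.47
nΣw² − (Σw)² = 53113.36 − 47306.25 = 5807.11; nΣz² − (Σz)² = 39641.36 − 36138.01 = 3503.35
r = -3319.47 / √(5807.11 × 3503.35) = -3319.47 / 4510.4699 ≈ -0.736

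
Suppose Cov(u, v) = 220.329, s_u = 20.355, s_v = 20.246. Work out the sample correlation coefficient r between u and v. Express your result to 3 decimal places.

r = Cov(u,v) / (s_u · s_v) = 220.329 / (20.355 × 20.246)
  = 220.329 / 412.1073 ≈ 0.535

0.535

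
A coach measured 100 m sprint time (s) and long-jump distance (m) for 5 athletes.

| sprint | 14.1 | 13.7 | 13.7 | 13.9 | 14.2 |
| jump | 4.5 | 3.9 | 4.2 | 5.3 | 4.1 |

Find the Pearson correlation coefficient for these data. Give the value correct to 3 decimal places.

0.140

n = 5, Σx = 69.6, Σy = 22, Σx² = 969.04, Σy² = 98, Σxy = 306.31
nΣxy − ΣxΣy = 1531.55 − 1531.2 = 0.35
nΣx² − (Σx)² = 4845.2 − 4844.16 = 1.04; nΣy² − (Σy)² = 490 − 484 = 6
r = 0.35 / √(1.04 × 6) = 0.35 / 2.4980 ≈ 0.140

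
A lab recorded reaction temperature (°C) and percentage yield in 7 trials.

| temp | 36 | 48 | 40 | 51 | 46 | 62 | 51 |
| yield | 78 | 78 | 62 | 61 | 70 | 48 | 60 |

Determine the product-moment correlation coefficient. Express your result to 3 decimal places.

n = 7, Σx = 334, Σy = 457, Σx² = 16362, Σy² = 30537, Σxy = 21399
nΣxy − ΣxΣy = 149793 − 152638 = -2845
nΣx² − (Σx)² = 114534 − 111556 = 2978; nΣy² − (Σy)² = 213759 − 208849 = 4910
r = -2845 / √(2978 × 4910) = -2845 / 3823.8698 ≈ -0.744

-0.744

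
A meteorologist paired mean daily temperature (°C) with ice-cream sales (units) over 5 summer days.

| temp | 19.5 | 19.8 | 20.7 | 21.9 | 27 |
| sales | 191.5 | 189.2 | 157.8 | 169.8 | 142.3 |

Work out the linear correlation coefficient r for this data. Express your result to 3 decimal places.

n = 5, Σx = 108.9, Σy = 850.6, Σx² = 2409.39, Σy² = 146451.06, Σxy = 18307.59
nΣxy − ΣxΣy = 91537.95 − 92630.34 = -1092.39
nΣx² − (Σx)² = 12046.95 − 11859.21 = 187.74; nΣy² − (Σy)² = 732255.3 − 723520.36 = 8734.94
r = -1092.39 / √(187.74 × 8734.94) = -1092.39 / 1280.5849 ≈ -0.853

-0.853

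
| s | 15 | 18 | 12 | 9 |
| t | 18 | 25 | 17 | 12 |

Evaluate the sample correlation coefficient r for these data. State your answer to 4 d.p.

n = 4, Σs = 54, Σt = 72, Σs² = 774, Σt² = 1382, Σst = 1032
nΣst − ΣsΣt = 4128 − 3888 = 240
nΣs² − (Σs)² = 3096 − 2916 = 180; nΣt² − (Σt)² = 5528 − 5184 = 344
r = 240 / √(180 × 344) = 240 / 248.8373 ≈ 0.9645

0.9645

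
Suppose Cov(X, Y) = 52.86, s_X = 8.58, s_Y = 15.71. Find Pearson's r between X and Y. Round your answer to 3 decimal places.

r = Cov(X,Y) / (s_X · s_Y) = 52.86 / (8.58 × 15.71)
  = 52.86 / 134.7918 ≈ 0.392

0.392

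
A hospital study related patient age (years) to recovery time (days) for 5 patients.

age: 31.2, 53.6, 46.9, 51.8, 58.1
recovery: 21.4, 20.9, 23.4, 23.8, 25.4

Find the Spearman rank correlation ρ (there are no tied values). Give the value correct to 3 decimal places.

Rank age: 1, 4, 2, 3, 5
Rank recovery: 2, 1, 3, 4, 5
d = rank(age) − rank(recovery): -1, 3, -1, -1, 0; Σd² = 12
ρ = 1 − 6Σd² / [n(n²−1)] = 1 − 6×12 / (5×24) = 1 − 72/120 ≈ 0.400

0.400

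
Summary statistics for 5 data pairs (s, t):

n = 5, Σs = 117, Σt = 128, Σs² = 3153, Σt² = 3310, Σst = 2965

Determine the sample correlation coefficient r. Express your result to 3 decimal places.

r = (nΣst − ΣsΣt) / √[(nΣs² − (Σs)²)(nΣt² − (Σt)²)]
Numerator: 5×2965 − 117×128 = -151
Denominator: √[(15765 − 13689)(16550 − 16384)] = √[2076 × 166] = 587.0400
r = -151 / 587.0400 ≈ -0.257

-0.257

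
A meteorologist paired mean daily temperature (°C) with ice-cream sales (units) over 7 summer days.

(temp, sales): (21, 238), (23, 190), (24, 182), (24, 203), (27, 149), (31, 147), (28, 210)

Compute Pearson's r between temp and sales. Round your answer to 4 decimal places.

n = 7, Σx = 178, Σy = 1319, Σx² = 4596, Σy² = 254987, Σxy = 33068
nΣxy − ΣxΣy = 231476 − 234782 = -3306
nΣx² − (Σx)² = 32172 − 31684 = 488; nΣy² − (Σy)² = 1784909 − 1739761 = 45148
r = -3306 / √(488 × 45148) = -3306 / 4693.8496 ≈ -0.7043

-0.7043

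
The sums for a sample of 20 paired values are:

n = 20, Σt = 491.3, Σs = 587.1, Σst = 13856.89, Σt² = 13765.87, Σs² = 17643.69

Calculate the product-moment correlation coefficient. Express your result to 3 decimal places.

r = (nΣst − ΣsΣt) / √[(nΣs² − (Σs)²)(nΣt² − (Σt)²)]
Numerator: 20×13856.89 − 587.1×491.3 = -11304.43
Denominator: √[(352873.8 − 344686.41)(275317.4 − 241375.69)] = √[8187.39 × 33941.71] = 16670.1535
r = -11304.43 / 16670.1535 ≈ -0.678

-0.678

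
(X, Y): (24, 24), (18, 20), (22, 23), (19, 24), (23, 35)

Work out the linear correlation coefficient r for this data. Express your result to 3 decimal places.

n = 5, ΣX = 106, ΣY = 126, ΣX² = 2274, ΣY² = 3306, ΣXY = 2703
nΣXY − ΣXΣY = 13515 − 13356 = 159
nΣX² − (ΣX)² = 11370 − 11236 = 134; nΣY² − (ΣY)² = 16530 − 15876 = 654
r = 159 / √(134 × 654) = 159 / 296.0338 ≈ 0.537

0.537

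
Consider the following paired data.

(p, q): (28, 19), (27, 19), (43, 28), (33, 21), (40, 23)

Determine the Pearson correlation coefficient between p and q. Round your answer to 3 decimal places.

0.938

n = 5, Σp = 171, Σq = 110, Σp² = 6051, Σq² = 2476, Σpq = 3862
nΣpq − ΣpΣq = 19310 − 18810 = 500
nΣp² − (Σp)² = 30255 − 29241 = 1014; nΣq² − (Σq)² = 12380 − 12100 = 280
r = 500 / √(1014 × 280) = 500 / 532.8414 ≈ 0.938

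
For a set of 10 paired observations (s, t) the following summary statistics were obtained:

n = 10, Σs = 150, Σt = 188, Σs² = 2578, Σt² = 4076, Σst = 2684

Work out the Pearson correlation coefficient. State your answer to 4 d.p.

r = (nΣst − ΣsΣt) / √[(nΣs² − (Σs)²)(nΣt² − (Σt)²)]
Numerator: 10×2684 − 150×188 = -1360
Denominator: √[(25780 − 22500)(40760 − 35344)] = √[3280 × 5416] = 4214.7930
r = -1360 / 4214.7930 ≈ -0.3227

-0.3227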